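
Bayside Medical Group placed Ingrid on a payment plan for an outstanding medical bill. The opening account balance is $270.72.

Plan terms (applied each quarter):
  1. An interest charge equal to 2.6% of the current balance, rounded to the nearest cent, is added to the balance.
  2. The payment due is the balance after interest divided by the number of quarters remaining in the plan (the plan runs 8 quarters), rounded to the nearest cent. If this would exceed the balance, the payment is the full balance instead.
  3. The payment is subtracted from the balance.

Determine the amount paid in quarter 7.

Quarter 1: $270.72 +$7.04 interest = $277.76; pay $34.72 → $243.04
Quarter 2: $243.04 +$6.32 interest = $249.36; pay $35.62 → $213.74
Quarter 3: $213.74 +$5.56 interest = $219.30; pay $36.55 → $182.75
Quarter 4: $182.75 +$4.75 interest = $187.50; pay $37.50 → $150.00
Quarter 5: $150.00 +$3.90 interest = $153.90; pay $38.48 → $115.42
Quarter 6: $115.42 +$3.00 interest = $118.42; pay $39.47 → $78.95
Quarter 7: $78.95 +$2.05 interest = $81.00; pay $40.50 → $40.50

$40.50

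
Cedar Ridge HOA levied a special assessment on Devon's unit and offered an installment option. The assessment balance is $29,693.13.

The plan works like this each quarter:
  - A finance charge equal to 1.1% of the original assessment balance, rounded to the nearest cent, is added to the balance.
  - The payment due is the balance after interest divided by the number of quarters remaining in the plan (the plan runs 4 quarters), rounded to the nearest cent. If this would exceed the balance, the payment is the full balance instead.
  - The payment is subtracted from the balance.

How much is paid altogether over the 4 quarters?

# | Opening | Interest | Payment | End bal
1 | $29,693.13 | $326.62 | $7,504.94 | $22,514.81
2 | $22,514.81 | $326.62 | $7,613.81 | $15,227.62
3 | $15,227.62 | $326.62 | $7,777.12 | $7,777.12
4 | $7,777.12 | $326.62 | $8,103.74 | $0.00
Total paid: $30,999.61

$30,999.61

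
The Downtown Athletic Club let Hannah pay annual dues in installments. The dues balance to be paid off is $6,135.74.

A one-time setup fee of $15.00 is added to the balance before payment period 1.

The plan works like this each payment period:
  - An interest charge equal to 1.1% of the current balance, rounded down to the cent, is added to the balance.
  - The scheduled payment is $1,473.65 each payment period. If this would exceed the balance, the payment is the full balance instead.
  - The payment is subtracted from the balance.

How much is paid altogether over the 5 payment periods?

Payment period 1: $6,150.74 +$67.65 interest = $6,218.39; pay $1,473.65 → $4,744.74
Payment period 2: $4,744.74 +$52.19 interest = $4,796.93; pay $1,473.65 → $3,323.28
Payment period 3: $3,323.28 +$36.55 interest = $3,359.83; pay $1,473.65 → $1,886.18
Payment period 4: $1,886.18 +$20.74 interest = $1,906.92; pay $1,473.65 → $433.27
Payment period 5: $433.27 +$4.76 interest = $438.03; pay $438.03 → $0.00
Total paid: $6,332.63

$6,332.63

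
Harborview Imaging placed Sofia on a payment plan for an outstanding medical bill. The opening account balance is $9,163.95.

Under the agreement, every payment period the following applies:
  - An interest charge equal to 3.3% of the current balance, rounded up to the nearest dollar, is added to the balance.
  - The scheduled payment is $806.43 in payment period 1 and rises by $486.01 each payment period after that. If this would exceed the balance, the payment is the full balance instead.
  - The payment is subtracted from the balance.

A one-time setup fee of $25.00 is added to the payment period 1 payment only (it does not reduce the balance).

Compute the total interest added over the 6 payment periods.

$1,228.00

Payment period 1: opening $9,163.95; interest $303.00 → $9,466.95; payment $806.43 (+ $25.00 fee); balance $8,660.52
Payment period 2: opening $8,660.52; interest $286.00 → $8,946.52; payment $1,292.44; balance $7,654.08
Payment period 3: opening $7,654.08; interest $253.00 → $7,907.08; payment $1,778.45; balance $6,128.63
Payment period 4: opening $6,128.63; interest $203.00 → $6,331.63; payment $2,264.46; balance $4,067.17
Payment period 5: opening $4,067.17; interest $135.00 → $4,202.17; payment $2,750.47; balance $1,451.70
Payment period 6: opening $1,451.70; interest $48.00 → $1,499.70; payment $1,499.70; balance $0.00
Total interest: $303.00 + $286.00 + $253.00 + $203.00 + $135.00 + $48.00 = $1,228.00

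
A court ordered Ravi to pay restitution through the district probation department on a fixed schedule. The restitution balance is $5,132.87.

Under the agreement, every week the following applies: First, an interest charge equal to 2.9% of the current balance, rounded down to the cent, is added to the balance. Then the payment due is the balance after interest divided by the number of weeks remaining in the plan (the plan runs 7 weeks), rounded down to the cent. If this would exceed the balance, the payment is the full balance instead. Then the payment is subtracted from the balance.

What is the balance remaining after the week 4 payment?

$2,466.29

Week 1: $5,132.87 +$148.85 interest = $5,281.72; pay $754.53 → $4,527.19
Week 2: $4,527.19 +$131.28 interest = $4,658.47; pay $776.41 → $3,882.06
Week 3: $3,882.06 +$112.57 interest = $3,994.63; pay $798.92 → $3,195.71
Week 4: $3,195.71 +$92.67 interest = $3,288.38; pay $822.09 → $2,466.29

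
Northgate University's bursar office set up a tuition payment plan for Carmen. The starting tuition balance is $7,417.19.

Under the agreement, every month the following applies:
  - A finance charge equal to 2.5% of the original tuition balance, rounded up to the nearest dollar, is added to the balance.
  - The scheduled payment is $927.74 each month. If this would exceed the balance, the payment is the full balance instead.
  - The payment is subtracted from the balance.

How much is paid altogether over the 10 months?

# | Opening | Interest | Payment | End bal
1 | $7,417.19 | $186.00 | $927.74 | $6,675.45
2 | $6,675.45 | $186.00 | $927.74 | $5,933.71
3 | $5,933.71 | $186.00 | $927.74 | $5,191.97
4 | $5,191.97 | $186.00 | $927.74 | $4,450.23
5 | $4,450.23 | $186.00 | $927.74 | $3,708.49
6 | $3,708.49 | $186.00 | $927.74 | $2,966.75
7 | $2,966.75 | $186.00 | $927.74 | $2,225.01
8 | $2,225.01 | $186.00 | $927.74 | $1,483.27
9 | $1,483.27 | $186.00 | $927.74 | $741.53
10 | $741.53 | $186.00 | $927.53 | $0.00
Total paid: $9,277.19

$9,277.19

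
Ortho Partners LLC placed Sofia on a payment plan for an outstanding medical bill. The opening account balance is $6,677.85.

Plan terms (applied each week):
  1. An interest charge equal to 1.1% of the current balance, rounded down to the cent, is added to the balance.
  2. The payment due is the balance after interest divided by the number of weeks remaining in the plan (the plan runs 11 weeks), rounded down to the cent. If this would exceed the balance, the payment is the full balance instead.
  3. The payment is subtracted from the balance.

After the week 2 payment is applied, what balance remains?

# | Opening | Interest | Payment | End bal
1 | $6,677.85 | $73.45 | $613.75 | $6,137.55
2 | $6,137.55 | $67.51 | $620.50 | $5,584.56

$5,584.56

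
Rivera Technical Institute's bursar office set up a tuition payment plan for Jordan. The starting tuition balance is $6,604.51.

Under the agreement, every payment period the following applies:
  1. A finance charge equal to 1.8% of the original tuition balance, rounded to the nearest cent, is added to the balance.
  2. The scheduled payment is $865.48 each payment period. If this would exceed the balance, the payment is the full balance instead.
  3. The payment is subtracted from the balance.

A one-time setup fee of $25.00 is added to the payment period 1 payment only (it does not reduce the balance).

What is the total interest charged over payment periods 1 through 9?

$1,069.92

# | Opening | Interest | Payment | Fee | End bal
1 | $6,604.51 | $118.88 | $865.48 | $25.00 | $5,857.91
2 | $5,857.91 | $118.88 | $865.48 | — | $5,111.31
3 | $5,111.31 | $118.88 | $865.48 | — | $4,364.71
4 | $4,364.71 | $118.88 | $865.48 | — | $3,618.11
5 | $3,618.11 | $118.88 | $865.48 | — | $2,871.51
6 | $2,871.51 | $118.88 | $865.48 | — | $2,124.91
7 | $2,124.91 | $118.88 | $865.48 | — | $1,378.31
8 | $1,378.31 | $118.88 | $865.48 | — | $631.71
9 | $631.71 | $118.88 | $750.59 | — | $0.00
Total interest: $118.88 + $118.88 + $118.88 + $118.88 + $118.88 + $118.88 + $118.88 + $118.88 + $118.88 = $1,069.92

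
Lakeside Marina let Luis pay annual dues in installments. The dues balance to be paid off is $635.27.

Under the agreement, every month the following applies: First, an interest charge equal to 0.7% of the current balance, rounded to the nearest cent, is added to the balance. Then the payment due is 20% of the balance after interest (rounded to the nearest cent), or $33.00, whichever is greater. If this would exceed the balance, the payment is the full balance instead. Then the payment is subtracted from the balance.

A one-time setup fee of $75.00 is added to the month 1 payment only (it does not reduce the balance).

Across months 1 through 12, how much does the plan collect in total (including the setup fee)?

$730.75

Month 1: opening $635.27; interest $4.45 → $639.72; payment $127.94 (+ $75.00 fee); balance $511.78
Month 2: opening $511.78; interest $3.58 → $515.36; payment $103.07; balance $412.29
Month 3: opening $412.29; interest $2.89 → $415.18; payment $83.04; balance $332.14
Month 4: opening $332.14; interest $2.32 → $334.46; payment $66.89; balance $267.57
Month 5: opening $267.57; interest $1.87 → $269.44; payment $53.89; balance $215.55
Month 6: opening $215.55; interest $1.51 → $217.06; payment $43.41; balance $173.65
Month 7: opening $173.65; interest $1.22 → $174.87; payment $34.97; balance $139.90
Month 8: opening $139.90; interest $0.98 → $140.88; payment $33.00; balance $107.88
Month 9: opening $107.88; interest $0.76 → $108.64; payment $33.00; balance $75.64
Month 10: opening $75.64; interest $0.53 → $76.17; payment $33.00; balance $43.17
Month 11: opening $43.17; interest $0.30 → $43.47; payment $33.00; balance $10.47
Month 12: opening $10.47; interest $0.07 → $10.54; payment $10.54; balance $0.00
Total paid: $730.75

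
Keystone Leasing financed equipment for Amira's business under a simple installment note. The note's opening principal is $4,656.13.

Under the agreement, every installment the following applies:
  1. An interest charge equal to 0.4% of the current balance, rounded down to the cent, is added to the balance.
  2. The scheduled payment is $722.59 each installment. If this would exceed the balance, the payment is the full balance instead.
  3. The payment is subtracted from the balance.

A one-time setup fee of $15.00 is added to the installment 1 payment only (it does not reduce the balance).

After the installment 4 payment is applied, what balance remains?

$1,823.31

Installment 1: opening $4,656.13; interest $18.62 → $4,674.75; payment $722.59 (+ $15.00 fee); balance $3,952.16
Installment 2: opening $3,952.16; interest $15.80 → $3,967.96; payment $722.59; balance $3,245.37
Installment 3: opening $3,245.37; interest $12.98 → $3,258.35; payment $722.59; balance $2,535.76
Installment 4: opening $2,535.76; interest $10.14 → $2,545.90; payment $722.59; balance $1,823.31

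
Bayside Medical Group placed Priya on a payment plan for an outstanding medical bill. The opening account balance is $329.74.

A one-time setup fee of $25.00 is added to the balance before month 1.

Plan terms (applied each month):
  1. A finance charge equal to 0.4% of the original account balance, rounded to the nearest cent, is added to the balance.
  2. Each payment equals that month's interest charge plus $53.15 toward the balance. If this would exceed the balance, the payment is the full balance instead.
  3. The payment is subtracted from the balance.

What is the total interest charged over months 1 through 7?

$9.24

Month 1: $354.74 +$1.32 interest = $356.06; pay $54.47 → $301.59
Month 2: $301.59 +$1.32 interest = $302.91; pay $54.47 → $248.44
Month 3: $248.44 +$1.32 interest = $249.76; pay $54.47 → $195.29
Month 4: $195.29 +$1.32 interest = $196.61; pay $54.47 → $142.14
Month 5: $142.14 +$1.32 interest = $143.46; pay $54.47 → $88.99
Month 6: $88.99 +$1.32 interest = $90.31; pay $54.47 → $35.84
Month 7: $35.84 +$1.32 interest = $37.16; pay $37.16 → $0.00
Total interest: $1.32 + $1.32 + $1.32 + $1.32 + $1.32 + $1.32 + $1.32 = $9.24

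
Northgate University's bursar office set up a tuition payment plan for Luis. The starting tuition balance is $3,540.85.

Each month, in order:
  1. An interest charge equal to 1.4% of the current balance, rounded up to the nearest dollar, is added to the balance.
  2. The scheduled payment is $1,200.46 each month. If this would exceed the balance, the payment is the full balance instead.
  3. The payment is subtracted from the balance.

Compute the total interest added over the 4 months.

$103.00

# | Opening | Interest | Payment | End bal
1 | $3,540.85 | $50.00 | $1,200.46 | $2,390.39
2 | $2,390.39 | $34.00 | $1,200.46 | $1,223.93
3 | $1,223.93 | $18.00 | $1,200.46 | $41.47
4 | $41.47 | $1.00 | $42.47 | $0.00
Total interest: $50.00 + $34.00 + $18.00 + $1.00 = $103.00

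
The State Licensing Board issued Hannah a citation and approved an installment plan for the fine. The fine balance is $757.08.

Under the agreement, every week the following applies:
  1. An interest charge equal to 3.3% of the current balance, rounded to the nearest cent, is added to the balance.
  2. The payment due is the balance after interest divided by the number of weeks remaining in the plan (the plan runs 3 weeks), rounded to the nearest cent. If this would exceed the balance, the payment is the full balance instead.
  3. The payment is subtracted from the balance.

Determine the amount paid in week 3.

$278.18

# | Opening | Interest | Payment | End bal
1 | $757.08 | $24.98 | $260.69 | $521.37
2 | $521.37 | $17.21 | $269.29 | $269.29
3 | $269.29 | $8.89 | $278.18 | $0.00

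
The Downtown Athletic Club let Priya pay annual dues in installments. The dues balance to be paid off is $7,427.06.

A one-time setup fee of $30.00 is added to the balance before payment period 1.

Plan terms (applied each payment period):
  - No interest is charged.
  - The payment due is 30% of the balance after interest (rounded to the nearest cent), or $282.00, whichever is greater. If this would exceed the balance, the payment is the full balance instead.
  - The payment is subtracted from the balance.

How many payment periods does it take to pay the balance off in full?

10

# | Opening | Payment | End bal
1 | $7,457.06 | $2,237.12 | $5,219.94
2 | $5,219.94 | $1,565.98 | $3,653.96
3 | $3,653.96 | $1,096.19 | $2,557.77
4 | $2,557.77 | $767.33 | $1,790.44
5 | $1,790.44 | $537.13 | $1,253.31
6 | $1,253.31 | $375.99 | $877.32
7 | $877.32 | $282.00 | $595.32
8 | $595.32 | $282.00 | $313.32
9 | $313.32 | $282.00 | $31.32
10 | $31.32 | $31.32 | $0.00
Balance reaches $0.00 in payment period 10.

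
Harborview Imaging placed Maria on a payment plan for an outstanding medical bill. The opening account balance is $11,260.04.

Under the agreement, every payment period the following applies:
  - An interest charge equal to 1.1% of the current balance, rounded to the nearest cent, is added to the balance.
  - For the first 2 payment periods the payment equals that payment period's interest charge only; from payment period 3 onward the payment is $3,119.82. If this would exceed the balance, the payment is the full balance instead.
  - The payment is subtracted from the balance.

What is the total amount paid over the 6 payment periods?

$11,804.01

Payment period 1: $11,260.04 +$123.86 interest = $11,383.90; pay $123.86 → $11,260.04
Payment period 2: $11,260.04 +$123.86 interest = $11,383.90; pay $123.86 → $11,260.04
Payment period 3: $11,260.04 +$123.86 interest = $11,383.90; pay $3,119.82 → $8,264.08
Payment period 4: $8,264.08 +$90.90 interest = $8,354.98; pay $3,119.82 → $5,235.16
Payment period 5: $5,235.16 +$57.59 interest = $5,292.75; pay $3,119.82 → $2,172.93
Payment period 6: $2,172.93 +$23.90 interest = $2,196.83; pay $2,196.83 → $0.00
Total paid: $11,804.01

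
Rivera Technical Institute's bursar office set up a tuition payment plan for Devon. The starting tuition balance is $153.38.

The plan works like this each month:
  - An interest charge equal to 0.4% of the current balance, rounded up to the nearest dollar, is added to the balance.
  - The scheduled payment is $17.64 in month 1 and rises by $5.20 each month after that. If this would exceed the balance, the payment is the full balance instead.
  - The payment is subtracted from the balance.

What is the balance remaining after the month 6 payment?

$0.00

Month 1: opening $153.38; interest $1.00 → $154.38; payment $17.64; balance $136.74
Month 2: opening $136.74; interest $1.00 → $137.74; payment $22.84; balance $114.90
Month 3: opening $114.90; interest $1.00 → $115.90; payment $28.04; balance $87.86
Month 4: opening $87.86; interest $1.00 → $88.86; payment $33.24; balance $55.62
Month 5: opening $55.62; interest $1.00 → $56.62; payment $38.44; balance $18.18
Month 6: opening $18.18; interest $1.00 → $19.18; payment $19.18; balance $0.00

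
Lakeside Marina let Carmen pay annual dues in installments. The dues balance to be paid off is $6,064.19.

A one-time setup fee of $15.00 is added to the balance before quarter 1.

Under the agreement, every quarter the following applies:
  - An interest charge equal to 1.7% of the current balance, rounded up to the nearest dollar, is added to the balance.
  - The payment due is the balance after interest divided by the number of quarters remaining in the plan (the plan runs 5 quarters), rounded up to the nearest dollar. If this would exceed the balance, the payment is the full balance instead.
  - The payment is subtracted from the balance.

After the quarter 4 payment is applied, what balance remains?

# | Opening | Interest | Payment | End bal
1 | $6,079.19 | $104.00 | $1,237.00 | $4,946.19
2 | $4,946.19 | $85.00 | $1,258.00 | $3,773.19
3 | $3,773.19 | $65.00 | $1,280.00 | $2,558.19
4 | $2,558.19 | $44.00 | $1,302.00 | $1,300.19

$1,300.19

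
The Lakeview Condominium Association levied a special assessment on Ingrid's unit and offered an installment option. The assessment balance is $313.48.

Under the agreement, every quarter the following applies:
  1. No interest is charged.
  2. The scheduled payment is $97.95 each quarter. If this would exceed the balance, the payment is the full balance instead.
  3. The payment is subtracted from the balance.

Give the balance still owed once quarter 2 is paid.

Quarter 1: opening $313.48; payment $97.95; balance $215.53
Quarter 2: opening $215.53; payment $97.95; balance $117.58

$117.58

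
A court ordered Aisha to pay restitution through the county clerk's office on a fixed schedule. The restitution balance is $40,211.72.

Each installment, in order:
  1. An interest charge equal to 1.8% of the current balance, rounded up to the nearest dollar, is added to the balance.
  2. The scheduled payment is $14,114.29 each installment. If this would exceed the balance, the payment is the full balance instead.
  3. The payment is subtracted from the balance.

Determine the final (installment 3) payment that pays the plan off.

$13,428.14

Installment 1: opening $40,211.72; interest $724.00 → $40,935.72; payment $14,114.29; balance $26,821.43
Installment 2: opening $26,821.43; interest $483.00 → $27,304.43; payment $14,114.29; balance $13,190.14
Installment 3: opening $13,190.14; interest $238.00 → $13,428.14; payment $13,428.14; balance $0.00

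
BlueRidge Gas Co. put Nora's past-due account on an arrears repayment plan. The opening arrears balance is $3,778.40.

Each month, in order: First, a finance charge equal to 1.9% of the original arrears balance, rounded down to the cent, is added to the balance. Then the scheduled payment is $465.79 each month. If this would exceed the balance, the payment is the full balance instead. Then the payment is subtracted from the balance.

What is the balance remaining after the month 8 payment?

$626.32

# | Opening | Interest | Payment | End bal
1 | $3,778.40 | $71.78 | $465.79 | $3,384.39
2 | $3,384.39 | $71.78 | $465.79 | $2,990.38
3 | $2,990.38 | $71.78 | $465.79 | $2,596.37
4 | $2,596.37 | $71.78 | $465.79 | $2,202.36
5 | $2,202.36 | $71.78 | $465.79 | $1,808.35
6 | $1,808.35 | $71.78 | $465.79 | $1,414.34
7 | $1,414.34 | $71.78 | $465.79 | $1,020.33
8 | $1,020.33 | $71.78 | $465.79 | $626.32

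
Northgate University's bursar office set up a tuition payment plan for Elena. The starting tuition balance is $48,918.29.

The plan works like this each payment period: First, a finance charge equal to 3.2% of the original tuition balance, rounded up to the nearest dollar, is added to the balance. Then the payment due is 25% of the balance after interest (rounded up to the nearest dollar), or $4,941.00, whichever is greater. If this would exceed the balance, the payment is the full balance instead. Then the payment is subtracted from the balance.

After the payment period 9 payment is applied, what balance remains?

$1,689.29

Payment period 1: opening $48,918.29; interest $1,566.00 → $50,484.29; payment $12,622.00; balance $37,862.29
Payment period 2: opening $37,862.29; interest $1,566.00 → $39,428.29; payment $9,858.00; balance $29,570.29
Payment period 3: opening $29,570.29; interest $1,566.00 → $31,136.29; payment $7,785.00; balance $23,351.29
Payment period 4: opening $23,351.29; interest $1,566.00 → $24,917.29; payment $6,230.00; balance $18,687.29
Payment period 5: opening $18,687.29; interest $1,566.00 → $20,253.29; payment $5,064.00; balance $15,189.29
Payment period 6: opening $15,189.29; interest $1,566.00 → $16,755.29; payment $4,941.00; balance $11,814.29
Payment period 7: opening $11,814.29; interest $1,566.00 → $13,380.29; payment $4,941.00; balance $8,439.29
Payment period 8: opening $8,439.29; interest $1,566.00 → $10,005.29; payment $4,941.00; balance $5,064.29
Payment period 9: opening $5,064.29; interest $1,566.00 → $6,630.29; payment $4,941.00; balance $1,689.29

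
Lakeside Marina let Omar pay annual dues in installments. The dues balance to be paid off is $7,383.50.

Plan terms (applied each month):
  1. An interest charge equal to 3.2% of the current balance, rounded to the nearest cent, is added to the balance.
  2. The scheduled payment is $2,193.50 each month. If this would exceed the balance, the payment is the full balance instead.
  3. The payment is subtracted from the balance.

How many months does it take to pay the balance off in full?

Month 1: $7,383.50 +$236.27 interest = $7,619.77; pay $2,193.50 → $5,426.27
Month 2: $5,426.27 +$173.64 interest = $5,599.91; pay $2,193.50 → $3,406.41
Month 3: $3,406.41 +$109.01 interest = $3,515.42; pay $2,193.50 → $1,321.92
Month 4: $1,321.92 +$42.30 interest = $1,364.22; pay $1,364.22 → $0.00
Balance reaches $0.00 in month 4.

4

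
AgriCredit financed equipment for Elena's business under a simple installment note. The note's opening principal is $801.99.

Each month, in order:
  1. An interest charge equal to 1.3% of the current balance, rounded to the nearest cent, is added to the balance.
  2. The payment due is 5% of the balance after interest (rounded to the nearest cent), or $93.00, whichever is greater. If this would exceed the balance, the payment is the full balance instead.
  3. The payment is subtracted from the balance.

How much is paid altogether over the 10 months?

$856.24

Month 1: opening $801.99; interest $10.43 → $812.42; payment $93.00; balance $719.42
Month 2: opening $719.42; interest $9.35 → $728.77; payment $93.00; balance $635.77
Month 3: opening $635.77; interest $8.27 → $644.04; payment $93.00; balance $551.04
Month 4: opening $551.04; interest $7.16 → $558.20; payment $93.00; balance $465.20
Month 5: opening $465.20; interest $6.05 → $471.25; payment $93.00; balance $378.25
Month 6: opening $378.25; interest $4.92 → $383.17; payment $93.00; balance $290.17
Month 7: opening $290.17; interest $3.77 → $293.94; payment $93.00; balance $200.94
Month 8: opening $200.94; interest $2.61 → $203.55; payment $93.00; balance $110.55
Month 9: opening $110.55; interest $1.44 → $111.99; payment $93.00; balance $18.99
Month 10: opening $18.99; interest $0.25 → $19.24; payment $19.24; balance $0.00
Total paid: $856.24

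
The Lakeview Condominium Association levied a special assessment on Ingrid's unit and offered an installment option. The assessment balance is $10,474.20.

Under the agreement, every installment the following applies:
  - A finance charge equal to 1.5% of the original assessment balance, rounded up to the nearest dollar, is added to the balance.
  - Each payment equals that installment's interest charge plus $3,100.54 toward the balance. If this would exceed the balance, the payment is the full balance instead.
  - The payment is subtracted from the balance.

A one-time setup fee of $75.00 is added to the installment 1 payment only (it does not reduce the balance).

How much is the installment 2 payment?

Installment 1: $10,474.20 +$158.00 interest = $10,632.20; pay $3,258.54 (+ $75.00 fee) → $7,373.66
Installment 2: $7,373.66 +$158.00 interest = $7,531.66; pay $3,258.54 → $4,273.12

$3,258.54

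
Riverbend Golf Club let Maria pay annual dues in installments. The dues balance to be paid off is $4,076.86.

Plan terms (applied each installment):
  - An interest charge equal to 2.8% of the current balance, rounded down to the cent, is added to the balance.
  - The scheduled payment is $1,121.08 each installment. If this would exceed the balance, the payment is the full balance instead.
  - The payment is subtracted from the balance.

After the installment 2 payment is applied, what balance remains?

$2,034.80

# | Opening | Interest | Payment | End bal
1 | $4,076.86 | $114.15 | $1,121.08 | $3,069.93
2 | $3,069.93 | $85.95 | $1,121.08 | $2,034.80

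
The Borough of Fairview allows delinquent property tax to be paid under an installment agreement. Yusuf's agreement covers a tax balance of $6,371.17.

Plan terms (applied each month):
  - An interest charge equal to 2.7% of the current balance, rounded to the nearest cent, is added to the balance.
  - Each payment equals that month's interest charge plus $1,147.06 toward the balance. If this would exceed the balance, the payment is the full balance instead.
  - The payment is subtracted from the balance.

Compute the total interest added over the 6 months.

$567.57

Month 1: $6,371.17 +$172.02 interest = $6,543.19; pay $1,319.08 → $5,224.11
Month 2: $5,224.11 +$141.05 interest = $5,365.16; pay $1,288.11 → $4,077.05
Month 3: $4,077.05 +$110.08 interest = $4,187.13; pay $1,257.14 → $2,929.99
Month 4: $2,929.99 +$79.11 interest = $3,009.10; pay $1,226.17 → $1,782.93
Month 5: $1,782.93 +$48.14 interest = $1,831.07; pay $1,195.20 → $635.87
Month 6: $635.87 +$17.17 interest = $653.04; pay $653.04 → $0.00
Total interest: $172.02 + $141.05 + $110.08 + $79.11 + $48.14 + $17.17 = $567.57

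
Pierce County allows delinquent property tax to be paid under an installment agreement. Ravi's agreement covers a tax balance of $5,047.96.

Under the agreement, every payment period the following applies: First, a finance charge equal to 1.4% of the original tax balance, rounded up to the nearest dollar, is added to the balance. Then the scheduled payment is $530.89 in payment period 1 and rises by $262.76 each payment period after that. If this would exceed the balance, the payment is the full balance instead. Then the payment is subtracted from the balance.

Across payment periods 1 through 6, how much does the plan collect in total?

$5,473.96

Payment period 1: opening $5,047.96; interest $71.00 → $5,118.96; payment $530.89; balance $4,588.07
Payment period 2: opening $4,588.07; interest $71.00 → $4,659.07; payment $793.65; balance $3,865.42
Payment period 3: opening $3,865.42; interest $71.00 → $3,936.42; payment $1,056.41; balance $2,880.01
Payment period 4: opening $2,880.01; interest $71.00 → $2,951.01; payment $1,319.17; balance $1,631.84
Payment period 5: opening $1,631.84; interest $71.00 → $1,702.84; payment $1,581.93; balance $120.91
Payment period 6: opening $120.91; interest $71.00 → $191.91; payment $191.91; balance $0.00
Total paid: $5,473.96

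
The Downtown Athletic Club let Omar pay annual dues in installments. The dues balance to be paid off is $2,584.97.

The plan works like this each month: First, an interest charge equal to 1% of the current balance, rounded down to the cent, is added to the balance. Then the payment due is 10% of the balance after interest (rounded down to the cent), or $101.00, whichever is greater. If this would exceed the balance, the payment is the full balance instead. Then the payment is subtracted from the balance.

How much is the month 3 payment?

# | Opening | Interest | Payment | End bal
1 | $2,584.97 | $25.84 | $261.08 | $2,349.73
2 | $2,349.73 | $23.49 | $237.32 | $2,135.90
3 | $2,135.90 | $21.35 | $215.72 | $1,941.53

$215.72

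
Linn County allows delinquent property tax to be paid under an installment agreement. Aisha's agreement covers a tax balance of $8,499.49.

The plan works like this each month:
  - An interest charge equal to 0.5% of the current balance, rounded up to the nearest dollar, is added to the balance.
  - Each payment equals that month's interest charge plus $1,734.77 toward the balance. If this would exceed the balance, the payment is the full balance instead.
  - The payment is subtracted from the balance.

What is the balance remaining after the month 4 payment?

Month 1: opening $8,499.49; interest $43.00 → $8,542.49; payment $1,777.77; balance $6,764.72
Month 2: opening $6,764.72; interest $34.00 → $6,798.72; payment $1,768.77; balance $5,029.95
Month 3: opening $5,029.95; interest $26.00 → $5,055.95; payment $1,760.77; balance $3,295.18
Month 4: opening $3,295.18; interest $17.00 → $3,312.18; payment $1,751.77; balance $1,560.41

$1,560.41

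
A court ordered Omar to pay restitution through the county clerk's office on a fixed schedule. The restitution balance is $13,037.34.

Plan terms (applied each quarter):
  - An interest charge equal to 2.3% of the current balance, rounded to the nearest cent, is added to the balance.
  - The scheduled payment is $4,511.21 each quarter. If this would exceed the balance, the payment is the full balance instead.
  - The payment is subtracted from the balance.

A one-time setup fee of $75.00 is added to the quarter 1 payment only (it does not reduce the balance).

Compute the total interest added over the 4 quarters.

$609.31

Quarter 1: opening $13,037.34; interest $299.86 → $13,337.20; payment $4,511.21 (+ $75.00 fee); balance $8,825.99
Quarter 2: opening $8,825.99; interest $203.00 → $9,028.99; payment $4,511.21; balance $4,517.78
Quarter 3: opening $4,517.78; interest $103.91 → $4,621.69; payment $4,511.21; balance $110.48
Quarter 4: opening $110.48; interest $2.54 → $113.02; payment $113.02; balance $0.00
Total interest: $299.86 + $203.00 + $103.91 + $2.54 = $609.31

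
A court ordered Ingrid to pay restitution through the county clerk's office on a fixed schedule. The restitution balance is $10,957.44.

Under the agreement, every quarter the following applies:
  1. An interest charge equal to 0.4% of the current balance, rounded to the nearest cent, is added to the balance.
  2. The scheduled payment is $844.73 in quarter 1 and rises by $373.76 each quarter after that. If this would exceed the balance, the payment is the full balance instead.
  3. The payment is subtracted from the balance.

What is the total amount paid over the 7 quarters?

# | Opening | Interest | Payment | End bal
1 | $10,957.44 | $43.83 | $844.73 | $10,156.54
2 | $10,156.54 | $40.63 | $1,218.49 | $8,978.68
3 | $8,978.68 | $35.91 | $1,592.25 | $7,422.34
4 | $7,422.34 | $29.69 | $1,966.01 | $5,486.02
5 | $5,486.02 | $21.94 | $2,339.77 | $3,168.19
6 | $3,168.19 | $12.67 | $2,713.53 | $467.33
7 | $467.33 | $1.87 | $469.20 | $0.00
Total paid: $11,143.98

$11,143.98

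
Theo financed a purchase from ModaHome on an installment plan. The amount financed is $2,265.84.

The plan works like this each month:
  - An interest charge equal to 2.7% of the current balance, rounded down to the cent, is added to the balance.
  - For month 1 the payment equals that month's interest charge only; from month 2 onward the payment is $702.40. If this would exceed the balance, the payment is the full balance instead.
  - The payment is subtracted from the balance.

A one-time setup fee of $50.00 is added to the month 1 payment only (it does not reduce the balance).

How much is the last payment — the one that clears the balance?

Month 1: $2,265.84 +$61.17 interest = $2,327.01; pay $61.17 (+ $50.00 fee) → $2,265.84
Month 2: $2,265.84 +$61.17 interest = $2,327.01; pay $702.40 → $1,624.61
Month 3: $1,624.61 +$43.86 interest = $1,668.47; pay $702.40 → $966.07
Month 4: $966.07 +$26.08 interest = $992.15; pay $702.40 → $289.75
Month 5: $289.75 +$7.82 interest = $297.57; pay $297.57 → $0.00

$297.57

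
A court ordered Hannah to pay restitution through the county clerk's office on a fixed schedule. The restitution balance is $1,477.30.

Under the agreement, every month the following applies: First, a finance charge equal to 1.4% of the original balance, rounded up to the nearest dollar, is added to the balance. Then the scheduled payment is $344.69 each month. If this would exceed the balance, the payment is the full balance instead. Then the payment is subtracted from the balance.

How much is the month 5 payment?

# | Opening | Interest | Payment | End bal
1 | $1,477.30 | $21.00 | $344.69 | $1,153.61
2 | $1,153.61 | $21.00 | $344.69 | $829.92
3 | $829.92 | $21.00 | $344.69 | $506.23
4 | $506.23 | $21.00 | $344.69 | $182.54
5 | $182.54 | $21.00 | $203.54 | $0.00

$203.54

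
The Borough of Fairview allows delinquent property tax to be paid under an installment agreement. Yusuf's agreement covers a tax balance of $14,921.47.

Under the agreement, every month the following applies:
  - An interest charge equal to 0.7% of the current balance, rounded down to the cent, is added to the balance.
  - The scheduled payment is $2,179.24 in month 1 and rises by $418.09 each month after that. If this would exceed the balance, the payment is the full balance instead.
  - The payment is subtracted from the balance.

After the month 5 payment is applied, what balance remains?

# | Opening | Interest | Payment | End bal
1 | $14,921.47 | $104.45 | $2,179.24 | $12,846.68
2 | $12,846.68 | $89.92 | $2,597.33 | $10,339.27
3 | $10,339.27 | $72.37 | $3,015.42 | $7,396.22
4 | $7,396.22 | $51.77 | $3,433.51 | $4,014.48
5 | $4,014.48 | $28.10 | $3,851.60 | $190.98

$190.98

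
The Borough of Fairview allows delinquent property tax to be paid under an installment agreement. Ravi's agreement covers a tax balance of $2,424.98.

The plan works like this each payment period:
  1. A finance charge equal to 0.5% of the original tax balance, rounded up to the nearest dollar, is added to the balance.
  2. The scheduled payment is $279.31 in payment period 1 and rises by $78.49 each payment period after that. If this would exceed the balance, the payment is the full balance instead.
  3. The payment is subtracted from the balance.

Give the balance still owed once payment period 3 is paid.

Payment period 1: opening $2,424.98; interest $13.00 → $2,437.98; payment $279.31; balance $2,158.67
Payment period 2: opening $2,158.67; interest $13.00 → $2,171.67; payment $357.80; balance $1,813.87
Payment period 3: opening $1,813.87; interest $13.00 → $1,826.87; payment $436.29; balance $1,390.58

$1,390.58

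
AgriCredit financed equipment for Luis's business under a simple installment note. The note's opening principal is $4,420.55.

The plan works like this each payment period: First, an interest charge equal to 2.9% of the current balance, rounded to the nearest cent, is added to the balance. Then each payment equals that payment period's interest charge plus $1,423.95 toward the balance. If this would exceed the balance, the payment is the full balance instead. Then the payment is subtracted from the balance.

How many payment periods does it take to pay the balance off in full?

# | Opening | Interest | Payment | End bal
1 | $4,420.55 | $128.20 | $1,552.15 | $2,996.60
2 | $2,996.60 | $86.90 | $1,510.85 | $1,572.65
3 | $1,572.65 | $45.61 | $1,469.56 | $148.70
4 | $148.70 | $4.31 | $153.01 | $0.00
Balance reaches $0.00 in payment period 4.

4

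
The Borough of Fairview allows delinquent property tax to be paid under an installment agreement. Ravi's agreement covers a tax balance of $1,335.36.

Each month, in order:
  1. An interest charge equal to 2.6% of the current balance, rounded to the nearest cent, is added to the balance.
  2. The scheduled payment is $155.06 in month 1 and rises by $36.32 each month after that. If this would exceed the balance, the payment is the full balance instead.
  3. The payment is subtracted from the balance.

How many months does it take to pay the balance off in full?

Month 1: $1,335.36 +$34.72 interest = $1,370.08; pay $155.06 → $1,215.02
Month 2: $1,215.02 +$31.59 interest = $1,246.61; pay $191.38 → $1,055.23
Month 3: $1,055.23 +$27.44 interest = $1,082.67; pay $227.70 → $854.97
Month 4: $854.97 +$22.23 interest = $877.20; pay $264.02 → $613.18
Month 5: $613.18 +$15.94 interest = $629.12; pay $300.34 → $328.78
Month 6: $328.78 +$8.55 interest = $337.33; pay $336.66 → $0.67
Month 7: $0.67 +$0.02 interest = $0.69; pay $0.69 → $0.00
Balance reaches $0.00 in month 7.

7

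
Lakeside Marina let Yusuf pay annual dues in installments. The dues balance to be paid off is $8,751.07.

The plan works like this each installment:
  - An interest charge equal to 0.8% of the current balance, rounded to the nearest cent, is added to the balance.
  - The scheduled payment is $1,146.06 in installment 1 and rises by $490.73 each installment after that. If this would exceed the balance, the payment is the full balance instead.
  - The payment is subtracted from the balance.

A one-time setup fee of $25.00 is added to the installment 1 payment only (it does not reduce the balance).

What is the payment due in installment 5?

# | Opening | Interest | Payment | Fee | End bal
1 | $8,751.07 | $70.01 | $1,146.06 | $25.00 | $7,675.02
2 | $7,675.02 | $61.40 | $1,636.79 | — | $6,099.63
3 | $6,099.63 | $48.80 | $2,127.52 | — | $4,020.91
4 | $4,020.91 | $32.17 | $2,618.25 | — | $1,434.83
5 | $1,434.83 | $11.48 | $1,446.31 | — | $0.00

$1,446.31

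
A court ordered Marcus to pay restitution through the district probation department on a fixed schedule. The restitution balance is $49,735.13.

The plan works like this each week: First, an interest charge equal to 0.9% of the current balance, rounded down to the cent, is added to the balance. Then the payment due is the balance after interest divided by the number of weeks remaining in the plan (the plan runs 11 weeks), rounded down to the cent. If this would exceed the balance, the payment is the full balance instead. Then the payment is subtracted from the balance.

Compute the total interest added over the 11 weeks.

Week 1: $49,735.13 +$447.61 interest = $50,182.74; pay $4,562.06 → $45,620.68
Week 2: $45,620.68 +$410.58 interest = $46,031.26; pay $4,603.12 → $41,428.14
Week 3: $41,428.14 +$372.85 interest = $41,800.99; pay $4,644.55 → $37,156.44
Week 4: $37,156.44 +$334.40 interest = $37,490.84; pay $4,686.35 → $32,804.49
Week 5: $32,804.49 +$295.24 interest = $33,099.73; pay $4,728.53 → $28,371.20
Week 6: $28,371.20 +$255.34 interest = $28,626.54; pay $4,771.09 → $23,855.45
Week 7: $23,855.45 +$214.69 interest = $24,070.14; pay $4,814.02 → $19,256.12
Week 8: $19,256.12 +$173.30 interest = $19,429.42; pay $4,857.35 → $14,572.07
Week 9: $14,572.07 +$131.14 interest = $14,703.21; pay $4,901.07 → $9,802.14
Week 10: $9,802.14 +$88.21 interest = $9,890.35; pay $4,945.17 → $4,945.18
Week 11: $4,945.18 +$44.50 interest = $4,989.68; pay $4,989.68 → $0.00
Total interest: $447.61 + $410.58 + $372.85 + $334.40 + $295.24 + $255.34 + $214.69 + $173.30 + $131.14 + $88.21 + $44.50 = $2,767.86

$2,767.86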